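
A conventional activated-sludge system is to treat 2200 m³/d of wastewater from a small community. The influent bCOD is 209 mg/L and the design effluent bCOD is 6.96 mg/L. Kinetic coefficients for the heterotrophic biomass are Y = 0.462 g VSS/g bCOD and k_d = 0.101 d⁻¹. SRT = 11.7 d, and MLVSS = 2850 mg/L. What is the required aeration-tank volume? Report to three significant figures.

V ≈ 386 m³

Steady-state biomass mass balance: V·X·(1 + k_d·θ_c) = Y·Q·(S₀ − S)·θ_c, so V = 0.462 × 2200 × (209 − 6.96) × 11.7 / [2850 × (1 + 0.101 × 11.7)] = 2.4×10^6 / 6218 = 386.4 m³.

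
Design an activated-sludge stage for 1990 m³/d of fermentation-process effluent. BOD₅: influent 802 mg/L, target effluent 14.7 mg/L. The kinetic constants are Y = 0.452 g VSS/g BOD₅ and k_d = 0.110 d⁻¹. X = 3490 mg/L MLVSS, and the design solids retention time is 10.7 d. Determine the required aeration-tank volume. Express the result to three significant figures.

Steady-state biomass mass balance: V·X·(1 + k_d·θ_c) = Y·Q·(S₀ − S)·θ_c, so V = 0.452 × 1990 × (802 − 14.7) × 10.7 / [3490 × (1 + 0.110 × 10.7)] = 7.58×10^6 / 7598 = 997.3 m³.

V ≈ 997 m³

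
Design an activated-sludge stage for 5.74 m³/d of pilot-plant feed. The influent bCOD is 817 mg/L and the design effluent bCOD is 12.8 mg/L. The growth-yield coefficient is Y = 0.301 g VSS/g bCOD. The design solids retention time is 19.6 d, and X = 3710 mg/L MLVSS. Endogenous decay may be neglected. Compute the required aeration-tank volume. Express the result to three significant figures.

Biomass mass balance (decay neglected): V·X = Y·Q·(S₀ − S)·θ_c, so V = 0.301 × 5.74 × (817 − 12.8) × 19.6 / 3710 = 7.340 m³.

V ≈ 7.34 m³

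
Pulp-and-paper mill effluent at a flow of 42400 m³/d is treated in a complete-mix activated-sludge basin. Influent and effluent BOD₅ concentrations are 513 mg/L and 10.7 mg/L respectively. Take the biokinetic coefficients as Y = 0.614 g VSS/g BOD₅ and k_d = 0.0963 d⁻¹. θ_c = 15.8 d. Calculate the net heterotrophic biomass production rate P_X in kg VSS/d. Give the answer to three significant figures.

P_X ≈ 5190 kg VSS/d

Y_obs = Y / (1 + k_d θ_c) = 0.614 / (1 + 0.0963 × 15.8) = 0.614 / 2.522 = 0.2435.
ΔS = 513 − 10.7 = 502.3 mg/L, so the substrate removal rate is 42400 × 502.3/1000 = 21298 kg BOD₅/d.
P_X = Y_obs · Q(S₀ − S) = 0.2435 × 21298 = 5186 kg VSS/d.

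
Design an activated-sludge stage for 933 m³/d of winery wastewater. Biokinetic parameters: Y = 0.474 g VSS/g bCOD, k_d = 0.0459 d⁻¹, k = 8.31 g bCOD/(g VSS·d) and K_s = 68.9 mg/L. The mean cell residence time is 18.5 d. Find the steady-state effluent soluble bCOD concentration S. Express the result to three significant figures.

S ≈ 1.79 mg/L

For a completely mixed reactor with recycle the Lawrence–McCarty relation gives S = K_s·(1 + k_d·θ_c) / [θ_c·(Y·k − k_d) − 1] = 68.9 × (1 + 0.0459 × 18.5) / [18.5 × (0.474 × 8.31 − 0.0459) − 1] = 127.4 / 71.02 = 1.794 mg/L.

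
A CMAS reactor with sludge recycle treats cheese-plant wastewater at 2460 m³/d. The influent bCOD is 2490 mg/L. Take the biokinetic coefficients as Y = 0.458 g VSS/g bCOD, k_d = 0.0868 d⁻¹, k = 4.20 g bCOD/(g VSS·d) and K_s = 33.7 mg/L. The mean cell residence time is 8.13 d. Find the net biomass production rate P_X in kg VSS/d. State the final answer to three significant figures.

P_X ≈ 1640 kg VSS/d

Effluent substrate depends only on kinetics and SRT: S = K_s(1 + k_d θ_c) / [θ_c(Yk − k_d) − 1] = 33.7 × (1 + 0.0868 × 8.13) / [8.13 × (0.458 × 4.20 − 0.0868) − 1] = 57.48 / 13.93 = 4.126 mg/L.
The observed yield is Y_obs = Y/(1 + k_d·θ_c) = 0.458 / (1 + 0.0868 × 8.13) = 0.458 / 1.706 = 0.2685 g VSS per g bCOD removed.
Mass of bCOD removed per day: Q(S₀ − S) = 2460 × 2486 g/m³ = 6115 kg/d.
So the net sludge growth is P_X = 0.2685 × 6115 = 1642 kg VSS/d.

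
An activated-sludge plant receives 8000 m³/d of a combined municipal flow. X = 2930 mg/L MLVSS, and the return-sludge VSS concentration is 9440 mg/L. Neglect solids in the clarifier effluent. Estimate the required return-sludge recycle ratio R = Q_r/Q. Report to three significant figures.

Mass balance around the secondary clarifier (neglecting effluent solids): R = X / (X_r − X) = 2930 / (9440 − 2930) = 0.4501.

R ≈ 0.450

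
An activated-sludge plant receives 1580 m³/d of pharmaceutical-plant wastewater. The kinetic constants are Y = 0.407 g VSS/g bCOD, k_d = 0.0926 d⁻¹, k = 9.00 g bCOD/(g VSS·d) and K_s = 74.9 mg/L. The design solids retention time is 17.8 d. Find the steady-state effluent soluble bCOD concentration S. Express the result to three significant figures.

From the Monod/SRT balance for a CMAS, S = K_s·(1+k_d θ_c)/[θ_c·(Y k − k_d) − 1] = 74.9 × (1 + 0.0926 × 17.8) / [17.8 × (0.407 × 9.00 − 0.0926) − 1] = 198.4 / 62.55 = 3.171 mg/L.

S ≈ 3.17 mg/L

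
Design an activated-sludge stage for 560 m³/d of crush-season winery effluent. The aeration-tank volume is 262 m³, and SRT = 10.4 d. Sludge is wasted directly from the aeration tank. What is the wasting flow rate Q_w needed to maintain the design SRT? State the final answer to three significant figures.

Wasting from the aeration tank: Q_w = V / θ_c = 262.0 / 10.4 = 25.19 m³/d.

Q_w ≈ 25.2 m³/d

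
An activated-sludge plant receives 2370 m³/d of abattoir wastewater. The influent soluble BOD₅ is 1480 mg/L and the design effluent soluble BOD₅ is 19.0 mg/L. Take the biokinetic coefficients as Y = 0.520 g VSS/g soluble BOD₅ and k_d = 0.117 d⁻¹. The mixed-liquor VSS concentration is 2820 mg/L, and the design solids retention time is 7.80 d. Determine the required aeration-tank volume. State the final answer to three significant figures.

From the SRT design equation V = Y Q (S₀−S) θ_c / [X (1 + k_d θ_c)] = 0.520 × 2370 × (1480 − 19.0) × 7.80 / [2820 × (1 + 0.117 × 7.80)] = 1.4×10^7 / 5394 = 2604 m³.

V ≈ 2600 m³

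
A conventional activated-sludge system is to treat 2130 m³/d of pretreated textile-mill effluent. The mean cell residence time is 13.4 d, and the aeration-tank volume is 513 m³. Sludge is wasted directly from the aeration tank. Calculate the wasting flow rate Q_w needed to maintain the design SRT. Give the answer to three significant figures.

Q_w ≈ 38.3 m³/d

For wasting at MLVSS concentration, Q_w = V/θ_c = 513.0/13.4 = 38.28 m³/d.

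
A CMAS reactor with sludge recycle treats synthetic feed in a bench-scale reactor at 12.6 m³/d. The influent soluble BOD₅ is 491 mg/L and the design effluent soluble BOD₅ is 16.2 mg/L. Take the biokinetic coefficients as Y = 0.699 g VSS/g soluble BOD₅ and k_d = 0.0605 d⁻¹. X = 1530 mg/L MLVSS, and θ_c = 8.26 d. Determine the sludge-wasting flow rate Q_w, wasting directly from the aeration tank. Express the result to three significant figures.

Q_w ≈ 1.82 m³/d

Rearranging the biomass balance for a CMAS with decay, V = Y·Q·ΔS·θ_c / [X·(1+k_d θ_c)] = 0.699 × 12.6 × (491 − 16.2) × 8.26 / [1530 × (1 + 0.0605 × 8.26)] = 3.45×10^4 / 2295 = 15.05 m³.
For wasting at MLVSS concentration, Q_w = V/θ_c = 15.05/8.26 = 1.822 m³/d.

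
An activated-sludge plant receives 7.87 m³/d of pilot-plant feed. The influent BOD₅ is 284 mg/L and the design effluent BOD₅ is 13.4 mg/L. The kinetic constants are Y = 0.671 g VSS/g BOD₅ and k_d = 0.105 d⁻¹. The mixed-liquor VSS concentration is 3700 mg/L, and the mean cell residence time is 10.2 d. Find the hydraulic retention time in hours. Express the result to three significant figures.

τ ≈ 5.80 h

Steady-state biomass mass balance: V·X·(1 + k_d·θ_c) = Y·Q·(S₀ − S)·θ_c, so V = 0.671 × 7.87 × (284 − 13.4) × 10.2 / [3700 × (1 + 0.105 × 10.2)] = 1.46×10^4 / 7663 = 1.902 m³.
Hydraulic retention time τ = V/Q = 1.902 / 7.87 = 0.2417 d = 5.801 h.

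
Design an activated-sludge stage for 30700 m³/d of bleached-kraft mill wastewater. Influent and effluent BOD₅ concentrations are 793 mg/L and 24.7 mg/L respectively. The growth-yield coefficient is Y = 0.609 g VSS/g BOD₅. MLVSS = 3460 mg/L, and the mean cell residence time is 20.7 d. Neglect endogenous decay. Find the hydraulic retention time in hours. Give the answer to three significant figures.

τ ≈ 67.2 h

With k_d = 0 the design equation reduces to V = Y Q (S₀−S) θ_c / X = 0.609 × 30700 × (793 − 24.7) × 20.7 / 3460 = 85937 m³.
τ = V/Q = 85937/30700 = 2.799 d, or 67.18 h.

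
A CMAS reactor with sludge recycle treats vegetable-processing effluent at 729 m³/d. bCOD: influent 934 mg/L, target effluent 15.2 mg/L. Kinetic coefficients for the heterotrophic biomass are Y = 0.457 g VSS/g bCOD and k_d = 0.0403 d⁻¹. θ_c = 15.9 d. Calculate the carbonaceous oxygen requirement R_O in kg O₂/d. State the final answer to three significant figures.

The observed yield is Y_obs = Y/(1 + k_d·θ_c) = 0.457 / (1 + 0.0403 × 15.9) = 0.457 / 1.641 = 0.2785 g VSS per g bCOD removed.
Q·(S₀ − S) = 729 × (934 − 15.2) × 10⁻³ = 669.8 kg/d removed.
Net sludge production P_X = 0.2785 × 669.8 = 186.6 kg VSS/d.
R_O = Q·ΔS − 1.42 P_X = 669.8 − 264.9 = 404.9 kg O₂/d.

R_O ≈ 405 kg O₂/d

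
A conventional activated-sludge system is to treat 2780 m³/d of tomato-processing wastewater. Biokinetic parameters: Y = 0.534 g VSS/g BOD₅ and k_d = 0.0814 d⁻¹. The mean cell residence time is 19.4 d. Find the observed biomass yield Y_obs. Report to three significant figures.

Y_obs = Y / (1 + k_d θ_c) = 0.534 / (1 + 0.0814 × 19.4) = 0.534 / 2.579 = 0.2070.

Y_obs ≈ 0.207 g VSS/g BOD₅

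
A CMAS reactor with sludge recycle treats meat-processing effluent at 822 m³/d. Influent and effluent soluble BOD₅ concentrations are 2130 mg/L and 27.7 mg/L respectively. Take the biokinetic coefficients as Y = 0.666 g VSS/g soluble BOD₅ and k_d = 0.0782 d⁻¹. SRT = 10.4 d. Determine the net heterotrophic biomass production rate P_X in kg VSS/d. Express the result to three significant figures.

P_X ≈ 635 kg VSS/d

Y_obs = Y / (1 + k_d θ_c) = 0.666 / (1 + 0.0782 × 10.4) = 0.666 / 1.813 = 0.3673.
Q·(S₀ − S) = 822 × (2130 − 27.7) × 10⁻³ = 1728 kg/d removed.
Biomass produced: P_X = Y_obs·Q·ΔS = 0.3673 × 1728 ≈ 634.7 kg VSS/d.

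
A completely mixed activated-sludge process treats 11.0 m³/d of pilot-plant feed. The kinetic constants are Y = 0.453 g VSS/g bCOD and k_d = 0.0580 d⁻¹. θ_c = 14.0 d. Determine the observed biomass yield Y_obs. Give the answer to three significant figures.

Y_obs ≈ 0.250 g VSS/g bCOD

Y_obs = Y / (1 + k_d θ_c) = 0.453 / (1 + 0.0580 × 14.0) = 0.453 / 1.812 = 0.2500.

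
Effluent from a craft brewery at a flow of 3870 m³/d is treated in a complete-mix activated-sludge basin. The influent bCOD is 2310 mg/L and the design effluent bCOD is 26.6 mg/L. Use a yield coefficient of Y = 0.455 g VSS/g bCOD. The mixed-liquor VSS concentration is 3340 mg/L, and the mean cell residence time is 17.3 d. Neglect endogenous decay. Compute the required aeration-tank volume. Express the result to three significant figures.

Biomass mass balance (decay neglected): V·X = Y·Q·(S₀ − S)·θ_c, so V = 0.455 × 3870 × (2310 − 26.6) × 17.3 / 3340 = 20826 m³.

V ≈ 20800 m³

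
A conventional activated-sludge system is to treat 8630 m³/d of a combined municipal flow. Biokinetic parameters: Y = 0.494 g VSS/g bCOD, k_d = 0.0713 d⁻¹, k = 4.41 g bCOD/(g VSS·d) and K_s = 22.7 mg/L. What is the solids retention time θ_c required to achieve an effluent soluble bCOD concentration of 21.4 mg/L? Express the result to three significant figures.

θ_c ≈ 1.01 d

From 1/θ_c = Y·k·S/(K_s + S) − k_d: Y·k·S/(K_s+S) = 0.494 × 4.41 × 21.4 / (22.7 + 21.4) = 1.057 d⁻¹.
1/θ_c = 1.057 − 0.0713 = 0.9859 d⁻¹, so θ_c = 1.014 d.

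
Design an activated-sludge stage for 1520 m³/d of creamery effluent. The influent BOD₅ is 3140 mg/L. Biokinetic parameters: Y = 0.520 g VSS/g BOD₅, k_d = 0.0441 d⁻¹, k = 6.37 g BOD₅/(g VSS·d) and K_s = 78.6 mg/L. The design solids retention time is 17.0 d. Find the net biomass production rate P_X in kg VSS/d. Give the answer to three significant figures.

From the Monod/SRT balance for a CMAS, S = K_s·(1+k_d θ_c)/[θ_c·(Y k − k_d) − 1] = 78.6 × (1 + 0.0441 × 17.0) / [17.0 × (0.520 × 6.37 − 0.0441) − 1] = 137.5 / 54.56 = 2.521 mg/L.
Observed yield with endogenous decay: Y_obs = Y / (1 + k_d·θ_c) = 0.520 / (1 + 0.0441 × 17.0) = 0.520 / 1.750 = 0.2972 g VSS/g BOD₅.
Q·(S₀ − S) = 1520 × (3140 − 2.52) × 10⁻³ = 4769 kg/d removed.
P_X = Y_obs · Q(S₀ − S) = 0.2972 × 4769 = 1417 kg VSS/d.

P_X ≈ 1420 kg VSS/d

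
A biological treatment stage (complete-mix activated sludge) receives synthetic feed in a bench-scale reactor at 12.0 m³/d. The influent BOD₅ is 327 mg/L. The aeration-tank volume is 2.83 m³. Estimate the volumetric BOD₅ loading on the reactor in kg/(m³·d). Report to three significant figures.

L_v = Q S₀ / V = 12.0 × 327 × 10⁻³ / 2.830 = 1.387 kg/(m³·d).

L_v ≈ 1.39 kg BOD₅/(m³·d)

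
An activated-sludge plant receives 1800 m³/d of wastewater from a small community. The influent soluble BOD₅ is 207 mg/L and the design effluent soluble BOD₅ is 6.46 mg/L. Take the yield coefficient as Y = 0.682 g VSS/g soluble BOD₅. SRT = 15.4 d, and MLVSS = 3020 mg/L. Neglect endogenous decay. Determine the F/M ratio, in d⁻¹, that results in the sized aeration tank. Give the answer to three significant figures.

F/M ≈ 0.0983 d⁻¹

V·X = Y·Q·ΔS·θ_c gives V = 0.682 × 1800 × (207 − 6.46) × 15.4 / 3020 = 1255 m³.
F/M = applied load / biomass = Q·S₀/(V·X) = 1800 × 207 / (1255 × 3020) = 0.09828 d⁻¹.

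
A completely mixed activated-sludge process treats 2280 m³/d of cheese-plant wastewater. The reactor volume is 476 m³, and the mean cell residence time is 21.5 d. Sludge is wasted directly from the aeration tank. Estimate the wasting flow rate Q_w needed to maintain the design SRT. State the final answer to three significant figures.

Wasting from the aeration tank: Q_w = V / θ_c = 476.0 / 21.5 = 22.14 m³/d.

Q_w ≈ 22.1 m³/d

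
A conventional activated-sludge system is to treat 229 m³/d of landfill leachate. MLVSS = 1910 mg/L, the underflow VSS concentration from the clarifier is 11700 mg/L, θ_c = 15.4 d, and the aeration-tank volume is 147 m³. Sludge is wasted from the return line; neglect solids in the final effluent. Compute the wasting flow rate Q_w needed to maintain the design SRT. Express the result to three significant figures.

Q_w = (V·X)/(θ_c X_r) = 147.0 × 1910 / (15.4 × 11700) = 1.558 m³/d.

Q_w ≈ 1.56 m³/d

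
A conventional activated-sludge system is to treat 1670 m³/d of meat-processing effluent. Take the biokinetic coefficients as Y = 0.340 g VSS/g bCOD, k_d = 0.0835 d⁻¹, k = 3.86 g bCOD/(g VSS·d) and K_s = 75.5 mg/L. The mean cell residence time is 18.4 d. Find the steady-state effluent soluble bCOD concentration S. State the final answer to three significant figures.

Effluent substrate depends only on kinetics and SRT: S = K_s(1 + k_d θ_c) / [θ_c(Yk − k_d) − 1] = 75.5 × (1 + 0.0835 × 18.4) / [18.4 × (0.340 × 3.86 − 0.0835) − 1] = 191.5 / 21.61 = 8.861 mg/L.

S ≈ 8.86 mg/L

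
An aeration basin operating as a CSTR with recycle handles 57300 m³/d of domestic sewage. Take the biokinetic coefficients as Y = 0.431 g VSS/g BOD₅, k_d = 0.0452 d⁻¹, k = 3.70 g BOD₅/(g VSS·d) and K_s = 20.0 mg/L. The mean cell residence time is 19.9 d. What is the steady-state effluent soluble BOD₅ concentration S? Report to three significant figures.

S ≈ 1.27 mg/L

For a completely mixed reactor with recycle the Lawrence–McCarty relation gives S = K_s·(1 + k_d·θ_c) / [θ_c·(Y·k − k_d) − 1] = 20.0 × (1 + 0.0452 × 19.9) / [19.9 × (0.431 × 3.70 − 0.0452) − 1] = 37.99 / 29.84 = 1.273 mg/L.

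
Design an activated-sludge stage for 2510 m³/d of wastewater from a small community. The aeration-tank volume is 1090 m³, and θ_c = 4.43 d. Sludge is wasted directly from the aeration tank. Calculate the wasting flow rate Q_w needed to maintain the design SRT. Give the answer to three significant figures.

Q_w ≈ 246 m³/d

Wasting from the aeration tank: Q_w = V / θ_c = 1090 / 4.43 = 246.0 m³/d.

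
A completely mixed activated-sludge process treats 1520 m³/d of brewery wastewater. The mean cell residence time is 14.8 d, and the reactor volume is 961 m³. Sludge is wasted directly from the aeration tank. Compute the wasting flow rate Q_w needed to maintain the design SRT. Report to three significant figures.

With mixed-liquor wasting, θ_c = V/Q_w, so Q_w = V/θ_c = 961.0/14.8 = 64.93 m³/d.

Q_w ≈ 64.9 m³/d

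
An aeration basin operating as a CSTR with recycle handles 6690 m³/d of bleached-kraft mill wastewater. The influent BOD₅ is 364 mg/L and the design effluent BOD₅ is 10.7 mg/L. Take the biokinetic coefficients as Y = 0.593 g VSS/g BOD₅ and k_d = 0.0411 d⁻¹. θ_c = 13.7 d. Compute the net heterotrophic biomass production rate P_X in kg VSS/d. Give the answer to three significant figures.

P_X ≈ 897 kg VSS/d

Correct the yield for decay: Y_obs = Y/(1 + k_d θ_c) = 0.593 / (1 + 0.0411 × 13.7) = 0.593 / 1.563 = 0.3794.
ΔS = 364 − 10.7 = 353.3 mg/L, so the substrate removal rate is 6690 × 353.3/1000 = 2364 kg BOD₅/d.
So the net sludge growth is P_X = 0.3794 × 2364 = 896.7 kg VSS/d.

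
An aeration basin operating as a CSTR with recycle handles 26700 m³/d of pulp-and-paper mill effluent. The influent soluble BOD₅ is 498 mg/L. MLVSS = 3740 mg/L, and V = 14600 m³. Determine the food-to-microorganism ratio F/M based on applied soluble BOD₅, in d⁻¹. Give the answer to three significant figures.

F/M ≈ 0.244 d⁻¹

Food-to-microorganism ratio F/M = Q S₀ / (V X) = 26700 × 498 / (14600 × 3740) = 0.2435 d⁻¹.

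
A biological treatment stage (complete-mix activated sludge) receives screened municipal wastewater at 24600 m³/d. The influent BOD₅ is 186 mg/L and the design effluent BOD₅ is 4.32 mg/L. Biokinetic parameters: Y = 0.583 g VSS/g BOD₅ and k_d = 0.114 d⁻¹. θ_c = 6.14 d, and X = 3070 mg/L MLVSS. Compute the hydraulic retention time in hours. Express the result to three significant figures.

Rearranging the biomass balance for a CMAS with decay, V = Y·Q·ΔS·θ_c / [X·(1+k_d θ_c)] = 0.583 × 24600 × (186 − 4.32) × 6.14 / [3070 × (1 + 0.114 × 6.14)] = 1.6×10^7 / 5219 = 3066 m³.
Hydraulic retention time τ = V/Q = 3066 / 24600 = 0.1246 d = 2.991 h.

τ ≈ 2.99 h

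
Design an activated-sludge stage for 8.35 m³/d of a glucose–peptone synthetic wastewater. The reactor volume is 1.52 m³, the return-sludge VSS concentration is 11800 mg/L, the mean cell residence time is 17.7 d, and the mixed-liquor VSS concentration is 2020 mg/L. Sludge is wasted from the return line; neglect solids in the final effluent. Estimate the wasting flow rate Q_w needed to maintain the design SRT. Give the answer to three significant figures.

Q_w ≈ 0.0147 m³/d

Wasting from the return line (neglecting effluent solids): Q_w = V·X / (θ_c·X_r) = 1.520 × 2020 / (17.7 × 11800) = 0.01470 m³/d.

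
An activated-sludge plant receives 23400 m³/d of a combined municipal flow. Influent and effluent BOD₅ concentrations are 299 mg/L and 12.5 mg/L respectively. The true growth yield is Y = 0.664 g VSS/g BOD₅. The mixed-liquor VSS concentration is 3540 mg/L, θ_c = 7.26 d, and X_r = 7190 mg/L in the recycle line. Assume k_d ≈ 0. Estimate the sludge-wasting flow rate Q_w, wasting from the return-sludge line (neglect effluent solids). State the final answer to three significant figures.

With k_d = 0 the design equation reduces to V = Y Q (S₀−S) θ_c / X = 0.664 × 23400 × (299 − 12.5) × 7.26 / 3540 = 9129 m³.
θ_c = V·X/(Q_w·X_r) when wasting from the recycle, so Q_w = V·X/(θ_c·X_r) = 9129 × 3540 / (7.26 × 7190) = 619.1 m³/d.

Q_w ≈ 619 m³/d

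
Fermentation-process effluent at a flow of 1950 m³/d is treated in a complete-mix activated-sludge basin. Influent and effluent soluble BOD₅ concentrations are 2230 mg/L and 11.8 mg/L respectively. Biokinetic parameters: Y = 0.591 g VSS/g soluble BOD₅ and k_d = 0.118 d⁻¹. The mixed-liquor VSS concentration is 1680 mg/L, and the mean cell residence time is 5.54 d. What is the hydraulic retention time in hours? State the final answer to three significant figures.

Steady-state biomass mass balance: V·X·(1 + k_d·θ_c) = Y·Q·(S₀ − S)·θ_c, so V = 0.591 × 1950 × (2230 − 11.8) × 5.54 / [1680 × (1 + 0.118 × 5.54)] = 1.42×10^7 / 2778 = 5098 m³.
HRT = V/Q = 5098 m³ / 1950 m³·d⁻¹ = 2.614 d × 24 = 62.74 h.

τ ≈ 62.7 h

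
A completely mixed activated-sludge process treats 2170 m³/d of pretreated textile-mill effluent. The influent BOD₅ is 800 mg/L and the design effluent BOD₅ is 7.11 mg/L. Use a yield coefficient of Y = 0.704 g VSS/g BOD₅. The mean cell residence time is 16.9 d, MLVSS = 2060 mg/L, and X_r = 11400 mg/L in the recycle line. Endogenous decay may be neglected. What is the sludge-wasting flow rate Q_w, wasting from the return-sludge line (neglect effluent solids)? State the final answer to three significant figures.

With k_d = 0 the design equation reduces to V = Y Q (S₀−S) θ_c / X = 0.704 × 2170 × (800 − 7.11) × 16.9 / 2060 = 9937 m³.
Wasting from the return line (neglecting effluent solids): Q_w = V·X / (θ_c·X_r) = 9937 × 2060 / (16.9 × 11400) = 106.3 m³/d.

Q_w ≈ 106 m³/d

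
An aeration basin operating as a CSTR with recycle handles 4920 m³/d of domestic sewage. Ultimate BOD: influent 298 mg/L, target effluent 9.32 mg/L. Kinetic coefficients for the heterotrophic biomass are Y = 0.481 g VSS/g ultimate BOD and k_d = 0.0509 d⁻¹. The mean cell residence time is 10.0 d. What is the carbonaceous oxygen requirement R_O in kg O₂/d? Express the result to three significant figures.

R_O ≈ 777 kg O₂/d

Correct the yield for decay: Y_obs = Y/(1 + k_d θ_c) = 0.481 / (1 + 0.0509 × 10.0) = 0.481 / 1.509 = 0.3188.
ΔS = 298 − 9.32 = 288.7 mg/L, so the substrate removal rate is 4920 × 288.7/1000 = 1420 kg ultimate BOD/d.
P_X = Y_obs·Q·(S₀ − S) = 0.3188 × 1420 = 452.7 kg VSS/d.
R_O = Q·(S₀ − S) − 1.42·P_X = 1420 − 1.42 × 452.7 = 777.4 kg O₂/d.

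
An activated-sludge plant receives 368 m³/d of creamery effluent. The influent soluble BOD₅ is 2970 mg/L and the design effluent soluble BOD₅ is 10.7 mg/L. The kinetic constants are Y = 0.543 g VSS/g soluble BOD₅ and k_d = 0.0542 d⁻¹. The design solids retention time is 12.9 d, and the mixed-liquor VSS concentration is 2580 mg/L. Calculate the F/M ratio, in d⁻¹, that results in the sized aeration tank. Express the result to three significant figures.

Rearranging the biomass balance for a CMAS with decay, V = Y·Q·ΔS·θ_c / [X·(1+k_d θ_c)] = 0.543 × 368 × (2970 − 10.7) × 12.9 / [2580 × (1 + 0.0542 × 12.9)] = 7.63×10^6 / 4384 = 1740 m³.
Food-to-microorganism ratio F/M = Q S₀ / (V X) = 368 × 2970 / (1740 × 2580) = 0.2435 d⁻¹.

F/M ≈ 0.243 d⁻¹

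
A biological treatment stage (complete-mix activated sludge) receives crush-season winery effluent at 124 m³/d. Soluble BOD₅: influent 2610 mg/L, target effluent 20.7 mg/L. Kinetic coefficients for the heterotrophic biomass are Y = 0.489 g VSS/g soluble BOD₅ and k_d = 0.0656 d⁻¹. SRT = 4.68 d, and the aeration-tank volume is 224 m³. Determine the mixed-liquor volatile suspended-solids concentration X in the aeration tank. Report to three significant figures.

X = Y·Q·ΔS·θ_c / [V·(1 + k_d θ_c)] = 0.489 × 124 × (2610 − 20.7) × 4.68 / [224 × (1 + 0.0656 × 4.68)] = 2510 mg/L.

X ≈ 2510 mg/L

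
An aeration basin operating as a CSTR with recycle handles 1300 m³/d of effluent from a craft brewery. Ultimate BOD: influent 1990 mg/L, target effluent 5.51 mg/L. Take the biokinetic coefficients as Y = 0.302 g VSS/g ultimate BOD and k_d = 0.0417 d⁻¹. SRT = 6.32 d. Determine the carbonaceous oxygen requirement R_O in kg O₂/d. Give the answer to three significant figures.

Observed yield with endogenous decay: Y_obs = Y / (1 + k_d·θ_c) = 0.302 / (1 + 0.0417 × 6.32) = 0.302 / 1.264 = 0.2390 g VSS/g ultimate BOD.
Q·(S₀ − S) = 1300 × (1990 − 5.51) × 10⁻³ = 2580 kg/d removed.
Net sludge production P_X = 0.2390 × 2580 = 616.6 kg VSS/d.
Carbonaceous O₂ demand = substrate oxidised − cell-mass equivalent = 2580 − 1.42 × 616.6 = 1704 kg O₂/d.

R_O ≈ 1700 kg O₂/d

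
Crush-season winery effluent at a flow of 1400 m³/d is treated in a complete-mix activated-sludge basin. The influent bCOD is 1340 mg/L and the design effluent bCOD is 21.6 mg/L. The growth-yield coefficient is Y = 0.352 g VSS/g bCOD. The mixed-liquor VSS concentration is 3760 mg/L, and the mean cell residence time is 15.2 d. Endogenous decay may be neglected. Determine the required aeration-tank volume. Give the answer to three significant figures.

With k_d = 0 the design equation reduces to V = Y Q (S₀−S) θ_c / X = 0.352 × 1400 × (1340 − 21.6) × 15.2 / 3760 = 2626 m³.

V ≈ 2630 m³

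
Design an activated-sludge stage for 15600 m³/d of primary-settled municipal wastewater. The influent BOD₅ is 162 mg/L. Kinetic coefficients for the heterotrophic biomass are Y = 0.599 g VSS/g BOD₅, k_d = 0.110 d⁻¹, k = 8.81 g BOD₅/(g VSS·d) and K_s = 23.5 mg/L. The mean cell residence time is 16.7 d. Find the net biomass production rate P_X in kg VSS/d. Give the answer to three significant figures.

From the Monod/SRT balance for a CMAS, S = K_s·(1+k_d θ_c)/[θ_c·(Y k − k_d) − 1] = 23.5 × (1 + 0.110 × 16.7) / [16.7 × (0.599 × 8.81 − 0.110) − 1] = 66.67 / 85.29 = 0.7817 mg/L.
Observed yield with endogenous decay: Y_obs = Y / (1 + k_d·θ_c) = 0.599 / (1 + 0.110 × 16.7) = 0.599 / 2.837 = 0.2111 g VSS/g BOD₅.
Q·(S₀ − S) = 15600 × (162 − 0.782) × 10⁻³ = 2515 kg/d removed.
Biomass produced: P_X = Y_obs·Q·ΔS = 0.2111 × 2515 ≈ 531.0 kg VSS/d.

P_X ≈ 531 kg VSS/d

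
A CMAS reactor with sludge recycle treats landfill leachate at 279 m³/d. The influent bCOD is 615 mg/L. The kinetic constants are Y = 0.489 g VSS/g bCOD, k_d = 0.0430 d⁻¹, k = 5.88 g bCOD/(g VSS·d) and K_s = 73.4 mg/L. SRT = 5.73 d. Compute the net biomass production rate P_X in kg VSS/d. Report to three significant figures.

P_X ≈ 66.7 kg VSS/d

Effluent substrate depends only on kinetics and SRT: S = K_s(1 + k_d θ_c) / [θ_c(Yk − k_d) − 1] = 73.4 × (1 + 0.0430 × 5.73) / [5.73 × (0.489 × 5.88 − 0.0430) − 1] = 91.49 / 15.23 = 6.007 mg/L.
Observed yield with endogenous decay: Y_obs = Y / (1 + k_d·θ_c) = 0.489 / (1 + 0.0430 × 5.73) = 0.489 / 1.246 = 0.3923 g VSS/g bCOD.
Q·(S₀ − S) = 279 × (615 − 6.01) × 10⁻³ = 169.9 kg/d removed.
So the net sludge growth is P_X = 0.3923 × 169.9 = 66.66 kg VSS/d.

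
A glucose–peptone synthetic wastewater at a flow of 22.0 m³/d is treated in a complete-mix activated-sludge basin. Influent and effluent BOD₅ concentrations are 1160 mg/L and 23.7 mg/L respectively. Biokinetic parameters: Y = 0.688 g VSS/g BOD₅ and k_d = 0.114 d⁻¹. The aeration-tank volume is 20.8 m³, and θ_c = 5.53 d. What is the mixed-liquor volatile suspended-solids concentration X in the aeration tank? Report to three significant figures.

Solving the biomass balance for X: X = Y Q (S₀−S) θ_c / [V (1+k_d θ_c)] = 0.688 × 22.0 × (1160 − 23.7) × 5.53 / [20.8 × (1 + 0.114 × 5.53)] = 2805 mg/L.

X ≈ 2800 mg/L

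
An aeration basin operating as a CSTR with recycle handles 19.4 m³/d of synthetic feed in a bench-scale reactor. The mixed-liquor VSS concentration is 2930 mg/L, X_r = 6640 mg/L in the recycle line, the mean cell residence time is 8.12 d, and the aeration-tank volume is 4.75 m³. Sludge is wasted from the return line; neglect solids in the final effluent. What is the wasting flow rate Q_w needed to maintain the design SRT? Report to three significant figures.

Q_w ≈ 0.258 m³/d

θ_c = V·X/(Q_w·X_r) when wasting from the recycle, so Q_w = V·X/(θ_c·X_r) = 4.750 × 2930 / (8.12 × 6640) = 0.2581 m³/d.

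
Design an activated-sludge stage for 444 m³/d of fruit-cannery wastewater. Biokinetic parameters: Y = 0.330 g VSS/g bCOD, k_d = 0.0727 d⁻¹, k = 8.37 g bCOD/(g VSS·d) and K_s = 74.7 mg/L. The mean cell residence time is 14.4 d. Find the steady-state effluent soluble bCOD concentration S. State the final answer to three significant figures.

S ≈ 4.05 mg/L

Effluent substrate depends only on kinetics and SRT: S = K_s(1 + k_d θ_c) / [θ_c(Yk − k_d) − 1] = 74.7 × (1 + 0.0727 × 14.4) / [14.4 × (0.330 × 8.37 − 0.0727) − 1] = 152.9 / 37.73 = 4.053 mg/L.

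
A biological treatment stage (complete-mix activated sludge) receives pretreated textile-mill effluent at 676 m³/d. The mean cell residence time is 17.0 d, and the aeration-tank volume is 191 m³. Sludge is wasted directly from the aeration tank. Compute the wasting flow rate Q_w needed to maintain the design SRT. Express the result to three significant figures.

Q_w ≈ 11.2 m³/d

With mixed-liquor wasting, θ_c = V/Q_w, so Q_w = V/θ_c = 191.0/17.0 = 11.24 m³/d.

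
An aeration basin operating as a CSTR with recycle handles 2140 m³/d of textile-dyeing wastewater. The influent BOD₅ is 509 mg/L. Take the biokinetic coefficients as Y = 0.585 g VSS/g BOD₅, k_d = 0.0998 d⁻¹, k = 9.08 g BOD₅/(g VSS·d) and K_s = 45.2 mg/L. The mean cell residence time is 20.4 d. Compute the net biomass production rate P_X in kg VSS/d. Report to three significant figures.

From the Monod/SRT balance for a CMAS, S = K_s·(1+k_d θ_c)/[θ_c·(Y k − k_d) − 1] = 45.2 × (1 + 0.0998 × 20.4) / [20.4 × (0.585 × 9.08 − 0.0998) − 1] = 137.2 / 105.3 = 1.303 mg/L.
The observed yield is Y_obs = Y/(1 + k_d·θ_c) = 0.585 / (1 + 0.0998 × 20.4) = 0.585 / 3.036 = 0.1927 g VSS per g BOD₅ removed.
ΔS = 509 − 1.30 = 507.7 mg/L, so the substrate removal rate is 2140 × 507.7/1000 = 1086 kg BOD₅/d.
P_X = Y_obs · Q(S₀ − S) = 0.1927 × 1086 = 209.4 kg VSS/d.

P_X ≈ 209 kg VSS/d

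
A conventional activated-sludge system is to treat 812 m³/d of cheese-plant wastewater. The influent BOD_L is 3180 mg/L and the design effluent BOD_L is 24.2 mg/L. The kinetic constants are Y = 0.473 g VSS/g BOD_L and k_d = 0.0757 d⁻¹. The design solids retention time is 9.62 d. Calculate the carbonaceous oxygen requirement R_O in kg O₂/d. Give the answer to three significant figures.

Correct the yield for decay: Y_obs = Y/(1 + k_d θ_c) = 0.473 / (1 + 0.0757 × 9.62) = 0.473 / 1.728 = 0.2737.
Mass of BOD_L removed per day: Q(S₀ − S) = 812 × 3156 g/m³ = 2563 kg/d.
P_X = Y_obs·Q·(S₀ − S) = 0.2737 × 2563 = 701.3 kg VSS/d.
R_O = Q·ΔS − 1.42 P_X = 2563 − 995.9 = 1567 kg O₂/d.

R_O ≈ 1570 kg O₂/d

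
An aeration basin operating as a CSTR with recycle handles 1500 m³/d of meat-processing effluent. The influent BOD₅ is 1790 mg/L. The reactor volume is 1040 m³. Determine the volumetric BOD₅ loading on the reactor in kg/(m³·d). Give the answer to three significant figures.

L_v ≈ 2.58 kg BOD₅/(m³·d)

Volumetric loading L_v = Q·S₀ / V = 1500 × 1790 g/m³ / 1040 m³ = 2582 g/(m³·d) = 2.582 kg BOD₅/(m³·d).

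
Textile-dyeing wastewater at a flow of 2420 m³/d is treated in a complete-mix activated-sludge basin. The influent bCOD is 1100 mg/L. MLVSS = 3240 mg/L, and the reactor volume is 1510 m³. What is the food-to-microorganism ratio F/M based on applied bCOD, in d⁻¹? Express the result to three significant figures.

F/M ≈ 0.544 d⁻¹

Food-to-microorganism ratio F/M = Q S₀ / (V X) = 2420 × 1100 / (1510 × 3240) = 0.5441 d⁻¹.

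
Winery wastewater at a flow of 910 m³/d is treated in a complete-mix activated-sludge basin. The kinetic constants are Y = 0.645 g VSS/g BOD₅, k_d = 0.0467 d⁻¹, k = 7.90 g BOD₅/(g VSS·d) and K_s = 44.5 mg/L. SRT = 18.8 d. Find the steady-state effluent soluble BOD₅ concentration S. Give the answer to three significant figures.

S ≈ 0.890 mg/L

For a completely mixed reactor with recycle the Lawrence–McCarty relation gives S = K_s·(1 + k_d·θ_c) / [θ_c·(Y·k − k_d) − 1] = 44.5 × (1 + 0.0467 × 18.8) / [18.8 × (0.645 × 7.90 − 0.0467) − 1] = 83.57 / 93.92 = 0.8898 mg/L.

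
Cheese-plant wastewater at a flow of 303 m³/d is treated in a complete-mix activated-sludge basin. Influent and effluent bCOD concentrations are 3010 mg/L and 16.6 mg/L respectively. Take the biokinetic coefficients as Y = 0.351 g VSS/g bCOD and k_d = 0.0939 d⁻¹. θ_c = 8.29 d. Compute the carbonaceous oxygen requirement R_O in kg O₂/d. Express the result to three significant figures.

R_O ≈ 653 kg O₂/d

Y_obs = Y / (1 + k_d θ_c) = 0.351 / (1 + 0.0939 × 8.29) = 0.351 / 1.778 = 0.1974.
ΔS = 3010 − 16.6 = 2993 mg/L, so the substrate removal rate is 303 × 2993/1000 = 907.0 kg bCOD/d.
P_X = Y_obs·Q·(S₀ − S) = 0.1974 × 907.0 = 179.0 kg VSS/d.
R_O = Q·(S₀ − S) − 1.42·P_X = 907.0 − 1.42 × 179.0 = 652.8 kg O₂/d.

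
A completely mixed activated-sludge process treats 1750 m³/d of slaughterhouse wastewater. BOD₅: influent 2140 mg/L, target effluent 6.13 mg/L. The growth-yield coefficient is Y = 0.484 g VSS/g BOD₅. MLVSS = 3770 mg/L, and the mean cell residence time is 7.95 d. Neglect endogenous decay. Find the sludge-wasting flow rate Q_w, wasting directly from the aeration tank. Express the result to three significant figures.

With k_d = 0 the design equation reduces to V = Y Q (S₀−S) θ_c / X = 0.484 × 1750 × (2140 − 6.13) × 7.95 / 3770 = 3811 m³.
For wasting at MLVSS concentration, Q_w = V/θ_c = 3811/7.95 = 479.4 m³/d.

Q_w ≈ 479 m³/d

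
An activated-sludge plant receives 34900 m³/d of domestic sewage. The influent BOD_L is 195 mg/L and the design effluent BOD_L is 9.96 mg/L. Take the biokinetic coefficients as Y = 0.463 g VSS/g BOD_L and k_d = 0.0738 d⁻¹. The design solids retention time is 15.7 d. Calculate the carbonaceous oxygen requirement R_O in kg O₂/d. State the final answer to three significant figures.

Correct the yield for decay: Y_obs = Y/(1 + k_d θ_c) = 0.463 / (1 + 0.0738 × 15.7) = 0.463 / 2.159 = 0.2145.
Substrate removed = Q·(S₀ − S) = 34900 m³/d × (195 − 9.96) g/m³ = 6.46×10^6 g/d = 6458 kg/d.
Biomass synthesised: P_X = Y_obs × 6458 = 1385 kg VSS/d.
R_O = Q·(S₀ − S) − 1.42·P_X = 6458 − 1.42 × 1385 = 4491 kg O₂/d.

R_O ≈ 4490 kg O₂/d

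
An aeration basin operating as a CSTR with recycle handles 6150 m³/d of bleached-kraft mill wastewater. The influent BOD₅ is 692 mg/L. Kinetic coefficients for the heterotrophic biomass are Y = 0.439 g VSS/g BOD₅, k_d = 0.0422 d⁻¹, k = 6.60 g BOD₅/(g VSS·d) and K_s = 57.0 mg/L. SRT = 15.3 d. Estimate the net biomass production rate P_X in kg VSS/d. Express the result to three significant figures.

P_X ≈ 1130 kg VSS/d

From the Monod/SRT balance for a CMAS, S = K_s·(1+k_d θ_c)/[θ_c·(Y k − k_d) − 1] = 57.0 × (1 + 0.0422 × 15.3) / [15.3 × (0.439 × 6.60 − 0.0422) − 1] = 93.80 / 42.68 = 2.198 mg/L.
Y_obs = Y / (1 + k_d θ_c) = 0.439 / (1 + 0.0422 × 15.3) = 0.439 / 1.646 = 0.2668.
Mass of BOD₅ removed per day: Q(S₀ − S) = 6150 × 689.8 g/m³ = 4242 kg/d.
So the net sludge growth is P_X = 0.2668 × 4242 = 1132 kg VSS/d.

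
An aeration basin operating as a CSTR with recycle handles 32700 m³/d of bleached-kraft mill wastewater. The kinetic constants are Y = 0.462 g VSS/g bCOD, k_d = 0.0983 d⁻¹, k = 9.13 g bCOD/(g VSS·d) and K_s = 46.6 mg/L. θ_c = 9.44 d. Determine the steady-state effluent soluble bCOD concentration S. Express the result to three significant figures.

For a completely mixed reactor with recycle the Lawrence–McCarty relation gives S = K_s·(1 + k_d·θ_c) / [θ_c·(Y·k − k_d) − 1] = 46.6 × (1 + 0.0983 × 9.44) / [9.44 × (0.462 × 9.13 − 0.0983) − 1] = 89.84 / 37.89 = 2.371 mg/L.

S ≈ 2.37 mg/L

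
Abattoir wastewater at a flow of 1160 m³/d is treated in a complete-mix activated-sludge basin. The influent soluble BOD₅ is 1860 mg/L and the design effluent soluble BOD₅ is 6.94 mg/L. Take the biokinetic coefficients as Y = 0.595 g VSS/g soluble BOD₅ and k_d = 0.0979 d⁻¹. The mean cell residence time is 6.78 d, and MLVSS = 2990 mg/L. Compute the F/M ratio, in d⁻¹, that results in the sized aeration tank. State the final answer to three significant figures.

From the SRT design equation V = Y Q (S₀−S) θ_c / [X (1 + k_d θ_c)] = 0.595 × 1160 × (1860 − 6.94) × 6.78 / [2990 × (1 + 0.0979 × 6.78)] = 8.67×10^6 / 4975 = 1743 m³.
Food-to-microorganism ratio F/M = Q S₀ / (V X) = 1160 × 1860 / (1743 × 2990) = 0.4140 d⁻¹.

F/M ≈ 0.414 d⁻¹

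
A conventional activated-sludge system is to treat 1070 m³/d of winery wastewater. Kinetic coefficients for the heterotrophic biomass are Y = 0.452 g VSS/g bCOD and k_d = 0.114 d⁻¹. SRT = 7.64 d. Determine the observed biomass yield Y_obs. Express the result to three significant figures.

Y_obs ≈ 0.242 g VSS/g bCOD

Y_obs = Y / (1 + k_d θ_c) = 0.452 / (1 + 0.114 × 7.64) = 0.452 / 1.871 = 0.2416.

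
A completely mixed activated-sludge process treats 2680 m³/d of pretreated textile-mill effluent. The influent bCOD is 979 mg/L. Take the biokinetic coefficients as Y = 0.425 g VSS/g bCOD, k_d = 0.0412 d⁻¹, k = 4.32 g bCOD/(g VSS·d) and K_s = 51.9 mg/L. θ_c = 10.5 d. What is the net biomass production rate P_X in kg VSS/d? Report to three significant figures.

Effluent substrate depends only on kinetics and SRT: S = K_s(1 + k_d θ_c) / [θ_c(Yk − k_d) − 1] = 51.9 × (1 + 0.0412 × 10.5) / [10.5 × (0.425 × 4.32 − 0.0412) − 1] = 74.35 / 17.85 = 4.166 mg/L.
Y_obs = Y / (1 + k_d θ_c) = 0.425 / (1 + 0.0412 × 10.5) = 0.425 / 1.433 = 0.2967.
ΔS = 979 − 4.17 = 974.8 mg/L, so the substrate removal rate is 2680 × 974.8/1000 = 2613 kg bCOD/d.
P_X = Y_obs · Q(S₀ − S) = 0.2967 × 2613 = 775.0 kg VSS/d.

P_X ≈ 775 kg VSS/d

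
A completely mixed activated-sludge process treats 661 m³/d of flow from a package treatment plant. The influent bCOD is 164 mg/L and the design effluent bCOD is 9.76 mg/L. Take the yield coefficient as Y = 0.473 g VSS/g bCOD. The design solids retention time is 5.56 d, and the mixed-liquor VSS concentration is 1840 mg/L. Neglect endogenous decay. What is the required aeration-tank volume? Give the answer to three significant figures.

V ≈ 146 m³

V·X = Y·Q·ΔS·θ_c gives V = 0.473 × 661 × (164 − 9.76) × 5.56 / 1840 = 145.7 m³.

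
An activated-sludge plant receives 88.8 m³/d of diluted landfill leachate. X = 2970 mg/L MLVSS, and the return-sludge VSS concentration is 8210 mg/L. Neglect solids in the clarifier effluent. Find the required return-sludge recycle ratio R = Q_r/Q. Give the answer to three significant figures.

R = Q_r/Q = X/(X_r − X) = 2970 / (8210 − 2970) = 0.5668.

R ≈ 0.567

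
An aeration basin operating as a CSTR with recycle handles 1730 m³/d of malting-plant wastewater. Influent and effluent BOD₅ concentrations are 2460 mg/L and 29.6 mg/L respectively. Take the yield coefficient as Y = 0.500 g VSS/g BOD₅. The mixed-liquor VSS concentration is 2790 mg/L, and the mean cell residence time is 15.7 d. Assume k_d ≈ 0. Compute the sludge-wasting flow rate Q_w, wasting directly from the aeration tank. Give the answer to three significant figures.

With k_d = 0 the design equation reduces to V = Y Q (S₀−S) θ_c / X = 0.500 × 1730 × (2460 − 29.6) × 15.7 / 2790 = 11830 m³.
Wasting from the aeration tank: Q_w = V / θ_c = 11830 / 15.7 = 753.5 m³/d.

Q_w ≈ 754 m³/d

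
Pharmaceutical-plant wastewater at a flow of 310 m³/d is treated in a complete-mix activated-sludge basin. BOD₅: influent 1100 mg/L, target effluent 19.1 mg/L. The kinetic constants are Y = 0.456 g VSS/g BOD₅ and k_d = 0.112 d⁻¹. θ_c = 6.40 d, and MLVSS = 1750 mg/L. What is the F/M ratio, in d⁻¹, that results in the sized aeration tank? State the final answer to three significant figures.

Steady-state biomass mass balance: V·X·(1 + k_d·θ_c) = Y·Q·(S₀ − S)·θ_c, so V = 0.456 × 310 × (1100 − 19.1) × 6.40 / [1750 × (1 + 0.112 × 6.40)] = 9.78×10^5 / 3004 = 325.5 m³.
F/M = Q·S₀ / (V·X) = 310 × 1100 / (325.5 × 1750) = 0.5987 g BOD₅·(g VSS·d)⁻¹.

F/M ≈ 0.599 d⁻¹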